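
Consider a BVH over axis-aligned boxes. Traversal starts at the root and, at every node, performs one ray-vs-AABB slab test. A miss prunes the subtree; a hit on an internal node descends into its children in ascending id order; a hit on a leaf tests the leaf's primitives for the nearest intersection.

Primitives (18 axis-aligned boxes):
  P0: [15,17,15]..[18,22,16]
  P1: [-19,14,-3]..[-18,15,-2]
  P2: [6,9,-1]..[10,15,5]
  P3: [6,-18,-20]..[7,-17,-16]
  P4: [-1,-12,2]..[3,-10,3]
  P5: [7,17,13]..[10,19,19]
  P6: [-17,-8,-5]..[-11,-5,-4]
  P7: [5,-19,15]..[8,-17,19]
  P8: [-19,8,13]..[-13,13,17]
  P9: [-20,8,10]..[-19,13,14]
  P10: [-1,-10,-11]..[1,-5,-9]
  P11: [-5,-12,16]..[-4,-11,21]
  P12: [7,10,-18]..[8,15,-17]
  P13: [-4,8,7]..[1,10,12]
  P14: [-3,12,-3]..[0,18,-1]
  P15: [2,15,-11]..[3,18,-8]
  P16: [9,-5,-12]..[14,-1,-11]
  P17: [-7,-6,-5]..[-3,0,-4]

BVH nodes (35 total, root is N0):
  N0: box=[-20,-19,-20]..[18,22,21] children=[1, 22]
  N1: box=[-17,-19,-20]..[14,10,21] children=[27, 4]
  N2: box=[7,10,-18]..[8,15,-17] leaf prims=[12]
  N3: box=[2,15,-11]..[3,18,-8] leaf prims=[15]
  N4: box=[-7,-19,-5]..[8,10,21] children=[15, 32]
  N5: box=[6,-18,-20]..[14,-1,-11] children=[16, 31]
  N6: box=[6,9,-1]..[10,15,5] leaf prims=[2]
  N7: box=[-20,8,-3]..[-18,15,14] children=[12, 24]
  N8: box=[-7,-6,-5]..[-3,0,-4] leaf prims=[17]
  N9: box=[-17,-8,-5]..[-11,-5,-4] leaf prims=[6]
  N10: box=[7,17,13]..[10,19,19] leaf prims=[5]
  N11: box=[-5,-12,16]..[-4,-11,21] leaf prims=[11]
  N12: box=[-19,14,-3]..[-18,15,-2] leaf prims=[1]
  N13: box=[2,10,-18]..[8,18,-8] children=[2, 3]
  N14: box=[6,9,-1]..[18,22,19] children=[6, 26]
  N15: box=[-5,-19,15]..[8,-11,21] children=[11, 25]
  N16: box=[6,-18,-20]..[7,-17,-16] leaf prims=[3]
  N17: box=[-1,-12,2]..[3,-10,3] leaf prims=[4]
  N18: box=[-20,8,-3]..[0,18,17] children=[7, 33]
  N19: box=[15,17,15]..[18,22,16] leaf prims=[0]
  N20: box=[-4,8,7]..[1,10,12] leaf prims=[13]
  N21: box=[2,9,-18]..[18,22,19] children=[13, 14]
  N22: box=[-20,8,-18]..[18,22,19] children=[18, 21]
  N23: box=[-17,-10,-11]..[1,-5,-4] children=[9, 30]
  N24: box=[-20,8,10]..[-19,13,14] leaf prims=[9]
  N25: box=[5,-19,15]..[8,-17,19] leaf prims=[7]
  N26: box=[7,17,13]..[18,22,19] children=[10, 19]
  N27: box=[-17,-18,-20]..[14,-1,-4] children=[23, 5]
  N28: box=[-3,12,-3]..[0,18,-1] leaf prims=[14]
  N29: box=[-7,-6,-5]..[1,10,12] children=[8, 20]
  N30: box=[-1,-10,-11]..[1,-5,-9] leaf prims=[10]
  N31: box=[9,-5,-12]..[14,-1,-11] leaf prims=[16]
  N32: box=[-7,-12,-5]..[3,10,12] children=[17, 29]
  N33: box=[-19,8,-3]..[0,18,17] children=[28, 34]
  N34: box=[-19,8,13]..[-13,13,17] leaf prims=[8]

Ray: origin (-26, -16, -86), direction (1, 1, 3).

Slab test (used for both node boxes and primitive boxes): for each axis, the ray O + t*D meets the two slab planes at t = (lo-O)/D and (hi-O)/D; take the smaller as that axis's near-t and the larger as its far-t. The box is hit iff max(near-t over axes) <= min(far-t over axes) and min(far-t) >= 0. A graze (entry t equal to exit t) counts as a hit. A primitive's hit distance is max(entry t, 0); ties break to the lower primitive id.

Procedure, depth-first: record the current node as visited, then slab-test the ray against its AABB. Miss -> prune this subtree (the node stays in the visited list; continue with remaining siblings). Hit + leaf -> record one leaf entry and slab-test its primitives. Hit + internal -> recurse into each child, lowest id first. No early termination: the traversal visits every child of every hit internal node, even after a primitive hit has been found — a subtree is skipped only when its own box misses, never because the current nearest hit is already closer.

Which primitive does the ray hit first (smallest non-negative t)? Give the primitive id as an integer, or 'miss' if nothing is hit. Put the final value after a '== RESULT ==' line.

Walk:
N0 x:[6,44] y:[-3,38] z:[22,107/3] -> hit [22,107/3], descend [1, 22]
  N1 x:[9,40] y:[-3,26] z:[22,107/3] -> hit [22,26], descend [4, 27]
    N4 x:[19,34] y:[-3,26] z:[27,107/3] -> miss, prune
    N27 x:[9,40] y:[-2,15] z:[22,82/3] -> miss, prune
  N22 x:[6,44] y:[24,38] z:[68/3,35] -> hit [24,35], descend [18, 21]
    N18 x:[6,26] y:[24,34] z:[83/3,103/3] -> miss, prune
    N21 x:[28,44] y:[25,38] z:[68/3,35] -> hit [28,35], descend [13, 14]
      N13 x:[28,34] y:[26,34] z:[68/3,26] -> miss, prune
      N14 x:[32,44] y:[25,38] z:[85/3,35] -> hit [32,35], descend [6, 26]
        N6 x:[32,36] y:[25,31] z:[85/3,91/3] -> miss, prune
        N26 x:[33,44] y:[33,38] z:[33,35] -> hit [33,35], descend [10, 19]
          N10 x:[33,36] y:[33,35] z:[33,35] -> hit [33,35] leaf, test {P5@t=33}
          N19 x:[41,44] y:[33,38] z:[101/3,34] -> miss, prune

Summary -> nodes [0, 1, 4, 27, 22, 18, 21, 13, 14, 6, 26, 10, 19]; box-tests=13; leaf-entries=1; first=P5

== RESULT ==
5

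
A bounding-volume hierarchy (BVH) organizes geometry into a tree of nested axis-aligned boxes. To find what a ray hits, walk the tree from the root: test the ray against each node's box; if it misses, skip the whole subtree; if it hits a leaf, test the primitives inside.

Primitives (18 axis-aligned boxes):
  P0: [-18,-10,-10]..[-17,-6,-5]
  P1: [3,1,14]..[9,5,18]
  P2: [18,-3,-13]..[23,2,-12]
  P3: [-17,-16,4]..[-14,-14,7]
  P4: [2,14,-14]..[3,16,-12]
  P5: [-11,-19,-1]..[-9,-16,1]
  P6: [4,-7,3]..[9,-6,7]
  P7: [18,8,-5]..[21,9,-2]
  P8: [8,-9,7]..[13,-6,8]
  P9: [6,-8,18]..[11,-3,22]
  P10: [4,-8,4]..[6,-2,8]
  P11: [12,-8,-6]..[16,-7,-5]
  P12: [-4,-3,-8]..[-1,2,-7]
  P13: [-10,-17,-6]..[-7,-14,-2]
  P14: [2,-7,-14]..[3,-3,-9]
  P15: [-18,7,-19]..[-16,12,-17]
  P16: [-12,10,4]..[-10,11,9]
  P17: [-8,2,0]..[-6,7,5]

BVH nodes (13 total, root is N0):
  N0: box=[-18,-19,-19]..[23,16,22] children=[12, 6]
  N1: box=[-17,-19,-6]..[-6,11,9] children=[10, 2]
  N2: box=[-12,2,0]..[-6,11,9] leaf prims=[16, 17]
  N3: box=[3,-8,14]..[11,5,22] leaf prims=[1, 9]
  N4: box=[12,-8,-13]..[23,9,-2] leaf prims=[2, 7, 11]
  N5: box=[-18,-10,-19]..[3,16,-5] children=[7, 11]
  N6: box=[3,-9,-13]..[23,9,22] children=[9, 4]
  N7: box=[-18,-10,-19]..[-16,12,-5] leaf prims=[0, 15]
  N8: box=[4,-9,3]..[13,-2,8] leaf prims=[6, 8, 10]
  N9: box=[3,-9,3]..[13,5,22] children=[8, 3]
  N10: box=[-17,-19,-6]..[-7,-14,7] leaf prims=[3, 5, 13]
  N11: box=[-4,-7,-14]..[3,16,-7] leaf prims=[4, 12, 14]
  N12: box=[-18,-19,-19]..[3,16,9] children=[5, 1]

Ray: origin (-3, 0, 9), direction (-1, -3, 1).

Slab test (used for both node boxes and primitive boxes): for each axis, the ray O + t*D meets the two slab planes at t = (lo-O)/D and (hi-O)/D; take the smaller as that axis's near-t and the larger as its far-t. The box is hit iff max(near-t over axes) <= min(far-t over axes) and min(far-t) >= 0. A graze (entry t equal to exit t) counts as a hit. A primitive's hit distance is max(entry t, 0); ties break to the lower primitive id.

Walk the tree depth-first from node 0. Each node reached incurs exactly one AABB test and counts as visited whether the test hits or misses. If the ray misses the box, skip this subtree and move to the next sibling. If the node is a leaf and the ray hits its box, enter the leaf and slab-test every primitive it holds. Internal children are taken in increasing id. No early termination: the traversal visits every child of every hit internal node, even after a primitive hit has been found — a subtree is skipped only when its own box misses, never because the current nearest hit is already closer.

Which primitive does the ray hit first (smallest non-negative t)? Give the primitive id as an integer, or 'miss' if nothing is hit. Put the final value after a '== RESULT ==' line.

Trace the traversal:
N0 x:[-26,15] y:[-16/3,19/3] z:[-28,13] -> hit [-16/3,19/3], descend [6, 12]
  N6 x:[-26,-6] y:[-3,3] z:[-22,13] -> miss, prune
  N12 x:[-6,15] y:[-16/3,19/3] z:[-28,0] -> hit [-16/3,0], descend [1, 5]
    N1 x:[3,14] y:[-11/3,19/3] z:[-15,0] -> miss, prune
    N5 x:[-6,15] y:[-16/3,10/3] z:[-28,-14] -> miss, prune

order=[0, 6, 12, 1, 5]  |boxes|=5  |leaves|=0  hit=miss

== RESULT ==
miss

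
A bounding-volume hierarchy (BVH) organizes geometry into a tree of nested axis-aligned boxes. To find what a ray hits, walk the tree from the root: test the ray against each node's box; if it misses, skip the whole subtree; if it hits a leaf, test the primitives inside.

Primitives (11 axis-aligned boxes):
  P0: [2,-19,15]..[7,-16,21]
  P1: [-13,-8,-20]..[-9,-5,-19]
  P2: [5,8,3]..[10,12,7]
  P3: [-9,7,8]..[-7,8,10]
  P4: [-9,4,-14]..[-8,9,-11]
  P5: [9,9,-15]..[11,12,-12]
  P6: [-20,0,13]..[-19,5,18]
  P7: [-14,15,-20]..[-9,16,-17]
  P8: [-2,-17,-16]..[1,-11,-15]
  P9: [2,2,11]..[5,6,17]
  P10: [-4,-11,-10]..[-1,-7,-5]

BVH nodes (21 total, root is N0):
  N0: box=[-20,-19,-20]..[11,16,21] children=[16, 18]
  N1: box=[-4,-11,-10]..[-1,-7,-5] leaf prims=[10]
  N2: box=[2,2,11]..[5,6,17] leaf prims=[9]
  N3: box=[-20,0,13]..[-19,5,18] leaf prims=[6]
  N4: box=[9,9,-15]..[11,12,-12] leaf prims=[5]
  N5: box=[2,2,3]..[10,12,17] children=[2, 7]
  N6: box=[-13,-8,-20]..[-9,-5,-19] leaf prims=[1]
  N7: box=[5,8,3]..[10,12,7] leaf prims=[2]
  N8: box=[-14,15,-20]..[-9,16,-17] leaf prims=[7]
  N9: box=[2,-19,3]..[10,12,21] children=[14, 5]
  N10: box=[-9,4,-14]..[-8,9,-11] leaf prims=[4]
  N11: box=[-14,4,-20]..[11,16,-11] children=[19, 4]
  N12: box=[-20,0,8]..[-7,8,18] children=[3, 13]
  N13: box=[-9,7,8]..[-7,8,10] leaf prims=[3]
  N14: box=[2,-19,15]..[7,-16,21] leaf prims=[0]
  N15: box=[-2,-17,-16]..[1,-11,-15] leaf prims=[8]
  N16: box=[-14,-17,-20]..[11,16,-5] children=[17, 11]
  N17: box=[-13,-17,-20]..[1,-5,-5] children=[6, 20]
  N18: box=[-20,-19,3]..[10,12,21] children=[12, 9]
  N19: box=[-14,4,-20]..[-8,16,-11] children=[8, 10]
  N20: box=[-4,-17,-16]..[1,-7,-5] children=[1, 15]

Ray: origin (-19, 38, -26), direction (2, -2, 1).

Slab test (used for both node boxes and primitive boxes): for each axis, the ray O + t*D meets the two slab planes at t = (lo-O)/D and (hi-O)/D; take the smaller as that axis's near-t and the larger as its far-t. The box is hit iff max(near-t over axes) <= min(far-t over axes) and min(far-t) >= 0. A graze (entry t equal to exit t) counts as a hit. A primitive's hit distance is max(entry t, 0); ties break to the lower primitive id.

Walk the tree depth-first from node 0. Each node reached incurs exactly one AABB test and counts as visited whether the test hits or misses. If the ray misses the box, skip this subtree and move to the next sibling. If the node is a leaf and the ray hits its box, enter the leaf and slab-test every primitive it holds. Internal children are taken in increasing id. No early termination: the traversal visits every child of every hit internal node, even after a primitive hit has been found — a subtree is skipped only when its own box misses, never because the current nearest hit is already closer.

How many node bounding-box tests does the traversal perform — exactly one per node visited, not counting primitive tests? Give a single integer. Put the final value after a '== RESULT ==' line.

Walk:
N0 x:[-1/2,15] y:[11,57/2] z:[6,47] -> hit [11,15], descend [16, 18]
  N16 x:[5/2,15] y:[11,55/2] z:[6,21] -> hit [11,15], descend [11, 17]
    N11 x:[5/2,15] y:[11,17] z:[6,15] -> hit [11,15], descend [4, 19]
      N4 x:[14,15] y:[13,29/2] z:[11,14] -> hit [14,14] leaf, test {P5@t=14}
      N19 x:[5/2,11/2] y:[11,17] z:[6,15] -> miss, prune
    N17 x:[3,10] y:[43/2,55/2] z:[6,21] -> miss, prune
  N18 x:[-1/2,29/2] y:[13,57/2] z:[29,47] -> miss, prune

Visited [0, 16, 11, 4, 19, 17, 18]. Tests: 7 box, 1 leaf. Nearest: P5.

== RESULT ==
7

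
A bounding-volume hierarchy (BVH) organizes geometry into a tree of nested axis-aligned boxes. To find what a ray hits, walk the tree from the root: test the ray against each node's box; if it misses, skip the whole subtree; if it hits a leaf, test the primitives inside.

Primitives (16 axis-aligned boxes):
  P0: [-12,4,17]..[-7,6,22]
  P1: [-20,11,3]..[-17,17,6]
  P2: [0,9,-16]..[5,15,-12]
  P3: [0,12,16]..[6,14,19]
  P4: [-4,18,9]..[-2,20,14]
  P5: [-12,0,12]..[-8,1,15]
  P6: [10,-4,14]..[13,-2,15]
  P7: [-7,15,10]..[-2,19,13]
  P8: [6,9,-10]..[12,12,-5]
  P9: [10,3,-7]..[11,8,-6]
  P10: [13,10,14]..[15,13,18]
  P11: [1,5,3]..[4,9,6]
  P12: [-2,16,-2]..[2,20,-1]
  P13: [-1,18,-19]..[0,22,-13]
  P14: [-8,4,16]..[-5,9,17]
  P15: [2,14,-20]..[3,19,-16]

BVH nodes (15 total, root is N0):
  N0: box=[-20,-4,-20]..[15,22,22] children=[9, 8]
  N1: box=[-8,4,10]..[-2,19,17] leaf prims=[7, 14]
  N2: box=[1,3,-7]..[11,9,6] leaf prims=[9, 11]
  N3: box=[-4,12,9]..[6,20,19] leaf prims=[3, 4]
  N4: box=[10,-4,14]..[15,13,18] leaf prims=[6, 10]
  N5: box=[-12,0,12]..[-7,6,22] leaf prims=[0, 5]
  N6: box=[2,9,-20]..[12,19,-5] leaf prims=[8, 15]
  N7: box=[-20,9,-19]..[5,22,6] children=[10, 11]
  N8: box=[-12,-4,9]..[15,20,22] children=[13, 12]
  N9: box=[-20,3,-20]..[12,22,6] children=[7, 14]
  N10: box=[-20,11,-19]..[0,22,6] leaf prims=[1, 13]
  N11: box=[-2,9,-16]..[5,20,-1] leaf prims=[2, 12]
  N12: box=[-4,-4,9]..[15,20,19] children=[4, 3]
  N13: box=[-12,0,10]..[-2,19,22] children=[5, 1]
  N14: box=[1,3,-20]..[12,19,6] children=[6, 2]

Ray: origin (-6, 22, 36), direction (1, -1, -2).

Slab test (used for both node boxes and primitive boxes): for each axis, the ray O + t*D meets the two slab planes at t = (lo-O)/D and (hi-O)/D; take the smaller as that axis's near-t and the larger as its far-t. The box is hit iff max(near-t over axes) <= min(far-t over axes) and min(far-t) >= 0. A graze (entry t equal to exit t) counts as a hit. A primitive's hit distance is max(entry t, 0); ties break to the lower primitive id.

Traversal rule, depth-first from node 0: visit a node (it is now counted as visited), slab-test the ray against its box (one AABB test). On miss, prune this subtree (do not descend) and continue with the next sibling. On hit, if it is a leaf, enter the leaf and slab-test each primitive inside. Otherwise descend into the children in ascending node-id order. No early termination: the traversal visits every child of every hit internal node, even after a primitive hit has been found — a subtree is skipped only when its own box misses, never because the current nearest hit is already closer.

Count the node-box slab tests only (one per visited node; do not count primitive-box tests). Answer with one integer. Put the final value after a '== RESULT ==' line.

Trace the traversal:
N0 x:[-14,21] y:[0,26] z:[7,28] -> hit [7,21], descend [8, 9]
  N8 x:[-6,21] y:[2,26] z:[7,27/2] -> hit [7,27/2], descend [12, 13]
    N12 x:[2,21] y:[2,26] z:[17/2,27/2] -> hit [17/2,27/2], descend [3, 4]
      N3 x:[2,12] y:[2,10] z:[17/2,27/2] -> hit [17/2,10] leaf, test {P3@t=17/2, P4(miss)}
      N4 x:[16,21] y:[9,26] z:[9,11] -> miss, prune
    N13 x:[-6,4] y:[3,22] z:[7,13] -> miss, prune
  N9 x:[-14,18] y:[0,19] z:[15,28] -> hit [15,18], descend [7, 14]
    N7 x:[-14,11] y:[0,13] z:[15,55/2] -> miss, prune
    N14 x:[7,18] y:[3,19] z:[15,28] -> hit [15,18], descend [2, 6]
      N2 x:[7,17] y:[13,19] z:[15,43/2] -> hit [15,17] leaf, test {P9(miss), P11(miss)}
      N6 x:[8,18] y:[3,13] z:[41/2,28] -> miss, prune

Visited [0, 8, 12, 3, 4, 13, 9, 7, 14, 2, 6]. Tests: 11 box, 2 leaf. Nearest: P3.

== RESULT ==
11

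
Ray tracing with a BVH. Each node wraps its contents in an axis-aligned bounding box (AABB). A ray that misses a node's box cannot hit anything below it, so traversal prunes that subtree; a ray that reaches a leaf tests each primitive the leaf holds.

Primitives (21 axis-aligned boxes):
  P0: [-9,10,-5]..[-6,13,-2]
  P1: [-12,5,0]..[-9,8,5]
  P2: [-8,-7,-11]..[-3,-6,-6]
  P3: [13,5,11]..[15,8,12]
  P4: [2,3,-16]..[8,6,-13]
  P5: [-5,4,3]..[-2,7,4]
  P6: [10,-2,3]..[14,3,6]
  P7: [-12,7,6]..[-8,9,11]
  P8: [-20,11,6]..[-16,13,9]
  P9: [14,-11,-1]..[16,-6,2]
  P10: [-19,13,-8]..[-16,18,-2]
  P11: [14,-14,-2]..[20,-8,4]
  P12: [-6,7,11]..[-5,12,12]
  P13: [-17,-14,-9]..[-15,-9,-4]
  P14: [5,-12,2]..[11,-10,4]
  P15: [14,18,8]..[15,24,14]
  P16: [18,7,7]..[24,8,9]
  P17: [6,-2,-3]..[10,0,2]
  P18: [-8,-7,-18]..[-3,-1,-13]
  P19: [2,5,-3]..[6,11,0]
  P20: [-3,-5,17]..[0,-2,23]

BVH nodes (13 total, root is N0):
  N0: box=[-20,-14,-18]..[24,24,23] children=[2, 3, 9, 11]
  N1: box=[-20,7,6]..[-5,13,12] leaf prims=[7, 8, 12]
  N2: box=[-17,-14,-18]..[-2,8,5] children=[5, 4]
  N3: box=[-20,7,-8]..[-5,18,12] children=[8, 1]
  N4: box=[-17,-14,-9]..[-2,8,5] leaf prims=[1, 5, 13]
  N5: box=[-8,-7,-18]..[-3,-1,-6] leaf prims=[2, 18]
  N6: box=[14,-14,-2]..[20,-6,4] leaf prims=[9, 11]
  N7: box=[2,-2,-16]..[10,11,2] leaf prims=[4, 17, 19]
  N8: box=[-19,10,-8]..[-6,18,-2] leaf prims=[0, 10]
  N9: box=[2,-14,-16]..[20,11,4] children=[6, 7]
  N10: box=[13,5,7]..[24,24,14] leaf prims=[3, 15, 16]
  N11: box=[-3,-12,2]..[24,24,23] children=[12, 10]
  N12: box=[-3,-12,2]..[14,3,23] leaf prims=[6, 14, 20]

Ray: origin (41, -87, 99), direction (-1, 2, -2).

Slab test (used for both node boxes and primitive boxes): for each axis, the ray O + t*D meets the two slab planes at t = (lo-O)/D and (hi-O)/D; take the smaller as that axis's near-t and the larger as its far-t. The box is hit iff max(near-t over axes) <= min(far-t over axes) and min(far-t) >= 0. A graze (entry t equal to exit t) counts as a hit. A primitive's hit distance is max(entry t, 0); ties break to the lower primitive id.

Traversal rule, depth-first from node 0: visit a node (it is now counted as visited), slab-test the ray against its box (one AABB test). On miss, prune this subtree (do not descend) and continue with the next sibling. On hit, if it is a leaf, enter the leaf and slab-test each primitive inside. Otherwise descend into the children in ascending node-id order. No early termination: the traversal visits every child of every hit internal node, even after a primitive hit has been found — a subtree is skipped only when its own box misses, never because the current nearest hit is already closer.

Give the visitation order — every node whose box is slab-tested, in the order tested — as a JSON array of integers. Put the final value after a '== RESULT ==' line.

Trace the traversal:
N0 x:[17,61] y:[73/2,111/2] z:[38,117/2] -> hit [38,111/2], descend [2, 3, 9, 11]
  N2 x:[43,58] y:[73/2,95/2] z:[47,117/2] -> hit [47,95/2], descend [4, 5]
    N4 x:[43,58] y:[73/2,95/2] z:[47,54] -> hit [47,95/2] leaf, test {P1(miss), P5(miss), P13(miss)}
    N5 x:[44,49] y:[40,43] z:[105/2,117/2] -> miss, prune
  N3 x:[46,61] y:[47,105/2] z:[87/2,107/2] -> hit [47,105/2], descend [1, 8]
    N1 x:[46,61] y:[47,50] z:[87/2,93/2] -> miss, prune
    N8 x:[47,60] y:[97/2,105/2] z:[101/2,107/2] -> hit [101/2,105/2] leaf, test {P0(miss), P10(miss)}
  N9 x:[21,39] y:[73/2,49] z:[95/2,115/2] -> miss, prune
  N11 x:[17,44] y:[75/2,111/2] z:[38,97/2] -> hit [38,44], descend [10, 12]
    N10 x:[17,28] y:[46,111/2] z:[85/2,46] -> miss, prune
    N12 x:[27,44] y:[75/2,45] z:[38,97/2] -> hit [38,44] leaf, test {P6(miss), P14(miss), P20@t=41}

Visited [0, 2, 4, 5, 3, 1, 8, 9, 11, 10, 12]. Tests: 11 box, 3 leaf. Nearest: P20.

== RESULT ==
[0, 2, 4, 5, 3, 1, 8, 9, 11, 10, 12]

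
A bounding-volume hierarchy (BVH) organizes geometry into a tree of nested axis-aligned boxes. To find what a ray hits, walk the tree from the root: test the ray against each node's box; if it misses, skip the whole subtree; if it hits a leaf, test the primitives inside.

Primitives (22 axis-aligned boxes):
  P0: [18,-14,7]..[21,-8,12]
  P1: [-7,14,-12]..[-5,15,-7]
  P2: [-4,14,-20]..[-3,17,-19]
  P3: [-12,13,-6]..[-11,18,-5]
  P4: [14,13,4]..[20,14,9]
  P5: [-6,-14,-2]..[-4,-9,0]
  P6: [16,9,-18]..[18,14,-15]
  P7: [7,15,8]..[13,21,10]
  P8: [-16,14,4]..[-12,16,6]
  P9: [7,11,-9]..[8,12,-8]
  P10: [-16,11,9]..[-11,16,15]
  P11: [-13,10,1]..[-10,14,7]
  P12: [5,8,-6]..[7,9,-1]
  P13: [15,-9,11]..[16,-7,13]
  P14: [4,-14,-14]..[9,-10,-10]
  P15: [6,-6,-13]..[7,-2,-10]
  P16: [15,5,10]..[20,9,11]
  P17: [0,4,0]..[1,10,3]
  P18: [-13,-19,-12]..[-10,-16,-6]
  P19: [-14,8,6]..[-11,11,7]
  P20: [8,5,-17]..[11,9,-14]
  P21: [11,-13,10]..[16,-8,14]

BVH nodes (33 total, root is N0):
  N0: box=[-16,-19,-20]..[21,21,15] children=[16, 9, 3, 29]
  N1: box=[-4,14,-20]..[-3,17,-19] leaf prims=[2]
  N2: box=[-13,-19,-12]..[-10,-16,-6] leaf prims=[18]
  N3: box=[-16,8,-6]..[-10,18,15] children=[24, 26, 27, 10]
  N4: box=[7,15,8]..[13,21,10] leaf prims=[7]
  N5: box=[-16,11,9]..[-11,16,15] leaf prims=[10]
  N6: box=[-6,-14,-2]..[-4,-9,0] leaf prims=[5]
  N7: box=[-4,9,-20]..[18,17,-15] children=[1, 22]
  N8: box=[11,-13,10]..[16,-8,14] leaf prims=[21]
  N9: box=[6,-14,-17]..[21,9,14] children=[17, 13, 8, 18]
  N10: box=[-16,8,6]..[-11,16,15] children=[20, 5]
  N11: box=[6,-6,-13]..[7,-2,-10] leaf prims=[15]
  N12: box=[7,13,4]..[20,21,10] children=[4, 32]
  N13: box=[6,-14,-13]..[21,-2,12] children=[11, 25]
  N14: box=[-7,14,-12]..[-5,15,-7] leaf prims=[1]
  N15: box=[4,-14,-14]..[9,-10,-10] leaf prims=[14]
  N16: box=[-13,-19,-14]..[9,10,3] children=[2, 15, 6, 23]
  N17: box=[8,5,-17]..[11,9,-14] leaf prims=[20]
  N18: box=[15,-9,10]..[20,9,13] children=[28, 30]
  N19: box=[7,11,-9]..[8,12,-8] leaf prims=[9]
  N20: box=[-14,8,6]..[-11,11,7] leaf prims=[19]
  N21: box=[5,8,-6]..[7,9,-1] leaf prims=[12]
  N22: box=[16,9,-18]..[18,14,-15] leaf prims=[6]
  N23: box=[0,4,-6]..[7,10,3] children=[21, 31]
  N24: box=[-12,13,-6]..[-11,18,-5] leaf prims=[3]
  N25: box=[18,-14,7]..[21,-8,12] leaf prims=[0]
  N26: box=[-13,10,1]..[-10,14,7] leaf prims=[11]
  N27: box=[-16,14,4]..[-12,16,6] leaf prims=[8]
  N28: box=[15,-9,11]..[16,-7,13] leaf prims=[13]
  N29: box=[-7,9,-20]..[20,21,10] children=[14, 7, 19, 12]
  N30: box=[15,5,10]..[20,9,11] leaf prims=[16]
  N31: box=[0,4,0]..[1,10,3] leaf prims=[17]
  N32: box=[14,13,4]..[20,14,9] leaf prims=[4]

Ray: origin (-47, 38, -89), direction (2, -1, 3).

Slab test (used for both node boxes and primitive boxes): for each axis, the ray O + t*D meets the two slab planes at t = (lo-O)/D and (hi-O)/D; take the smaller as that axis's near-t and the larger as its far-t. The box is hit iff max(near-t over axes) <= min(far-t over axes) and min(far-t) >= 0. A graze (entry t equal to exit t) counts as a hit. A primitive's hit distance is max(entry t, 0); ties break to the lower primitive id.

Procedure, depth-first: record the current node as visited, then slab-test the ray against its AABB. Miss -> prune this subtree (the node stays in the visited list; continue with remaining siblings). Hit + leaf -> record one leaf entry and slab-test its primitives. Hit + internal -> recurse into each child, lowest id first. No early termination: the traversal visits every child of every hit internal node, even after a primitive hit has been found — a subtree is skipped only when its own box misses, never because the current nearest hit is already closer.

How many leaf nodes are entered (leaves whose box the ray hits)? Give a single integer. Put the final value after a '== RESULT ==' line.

Walk:
N0 x:[31/2,34] y:[17,57] z:[23,104/3] -> hit [23,34], descend [3, 9, 16, 29]
  N3 x:[31/2,37/2] y:[20,30] z:[83/3,104/3] -> miss, prune
  N9 x:[53/2,34] y:[29,52] z:[24,103/3] -> hit [29,34], descend [8, 13, 17, 18]
    N8 x:[29,63/2] y:[46,51] z:[33,103/3] -> miss, prune
    N13 x:[53/2,34] y:[40,52] z:[76/3,101/3] -> miss, prune
    N17 x:[55/2,29] y:[29,33] z:[24,25] -> miss, prune
    N18 x:[31,67/2] y:[29,47] z:[33,34] -> hit [33,67/2], descend [28, 30]
      N28 x:[31,63/2] y:[45,47] z:[100/3,34] -> miss, prune
      N30 x:[31,67/2] y:[29,33] z:[33,100/3] -> hit [33,33] leaf, test {P16@t=33}
  N16 x:[17,28] y:[28,57] z:[25,92/3] -> hit [28,28], descend [2, 6, 15, 23]
    N2 x:[17,37/2] y:[54,57] z:[77/3,83/3] -> miss, prune
    N6 x:[41/2,43/2] y:[47,52] z:[29,89/3] -> miss, prune
    N15 x:[51/2,28] y:[48,52] z:[25,79/3] -> miss, prune
    N23 x:[47/2,27] y:[28,34] z:[83/3,92/3] -> miss, prune
  N29 x:[20,67/2] y:[17,29] z:[23,33] -> hit [23,29], descend [7, 12, 14, 19]
    N7 x:[43/2,65/2] y:[21,29] z:[23,74/3] -> hit [23,74/3], descend [1, 22]
      N1 x:[43/2,22] y:[21,24] z:[23,70/3] -> miss, prune
      N22 x:[63/2,65/2] y:[24,29] z:[71/3,74/3] -> miss, prune
    N12 x:[27,67/2] y:[17,25] z:[31,33] -> miss, prune
    N14 x:[20,21] y:[23,24] z:[77/3,82/3] -> miss, prune
    N19 x:[27,55/2] y:[26,27] z:[80/3,27] -> hit [27,27] leaf, test {P9@t=27}

21 AABB tests over nodes [0, 3, 9, 8, 13, 17, 18, 28, 30, 16, 2, 6, 15, 23, 29, 7, 1, 22, 12, 14, 19]; 2 leaves entered; closest P9.

== RESULT ==
2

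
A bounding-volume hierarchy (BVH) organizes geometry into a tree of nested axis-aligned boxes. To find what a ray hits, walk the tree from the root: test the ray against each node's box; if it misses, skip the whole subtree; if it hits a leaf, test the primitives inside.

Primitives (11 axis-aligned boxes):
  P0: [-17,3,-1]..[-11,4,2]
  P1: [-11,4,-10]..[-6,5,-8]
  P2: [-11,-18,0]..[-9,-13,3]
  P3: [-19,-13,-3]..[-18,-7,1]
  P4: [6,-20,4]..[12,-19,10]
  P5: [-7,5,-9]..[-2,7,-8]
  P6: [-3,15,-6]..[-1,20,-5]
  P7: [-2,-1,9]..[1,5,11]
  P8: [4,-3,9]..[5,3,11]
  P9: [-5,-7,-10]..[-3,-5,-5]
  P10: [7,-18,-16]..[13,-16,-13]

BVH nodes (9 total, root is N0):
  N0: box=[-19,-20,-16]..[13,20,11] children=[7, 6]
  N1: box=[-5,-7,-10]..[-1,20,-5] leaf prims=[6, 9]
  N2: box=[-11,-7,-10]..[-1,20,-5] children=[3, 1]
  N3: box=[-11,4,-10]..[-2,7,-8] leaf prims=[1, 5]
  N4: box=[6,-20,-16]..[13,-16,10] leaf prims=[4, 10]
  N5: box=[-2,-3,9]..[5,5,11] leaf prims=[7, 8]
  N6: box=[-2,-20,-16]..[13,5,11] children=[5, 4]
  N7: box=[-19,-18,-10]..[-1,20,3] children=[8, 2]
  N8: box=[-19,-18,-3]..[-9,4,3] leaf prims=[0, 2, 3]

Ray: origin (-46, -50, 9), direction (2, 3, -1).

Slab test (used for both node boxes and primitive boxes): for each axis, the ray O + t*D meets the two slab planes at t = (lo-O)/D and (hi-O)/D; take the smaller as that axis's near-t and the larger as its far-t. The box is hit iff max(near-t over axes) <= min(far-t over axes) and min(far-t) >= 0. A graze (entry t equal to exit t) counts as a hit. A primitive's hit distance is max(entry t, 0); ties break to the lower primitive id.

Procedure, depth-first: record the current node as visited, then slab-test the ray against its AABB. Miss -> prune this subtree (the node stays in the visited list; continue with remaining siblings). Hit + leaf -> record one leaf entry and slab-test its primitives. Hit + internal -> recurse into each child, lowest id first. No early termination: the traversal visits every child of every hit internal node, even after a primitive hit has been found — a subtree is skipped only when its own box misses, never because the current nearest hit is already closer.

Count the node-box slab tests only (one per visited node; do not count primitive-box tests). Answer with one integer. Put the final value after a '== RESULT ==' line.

Walk:
N0 x:[27/2,59/2] y:[10,70/3] z:[-2,25] -> hit [27/2,70/3], descend [6, 7]
  N6 x:[22,59/2] y:[10,55/3] z:[-2,25] -> miss, prune
  N7 x:[27/2,45/2] y:[32/3,70/3] z:[6,19] -> hit [27/2,19], descend [2, 8]
    N2 x:[35/2,45/2] y:[43/3,70/3] z:[14,19] -> hit [35/2,19], descend [1, 3]
      N1 x:[41/2,45/2] y:[43/3,70/3] z:[14,19] -> miss, prune
      N3 x:[35/2,22] y:[18,19] z:[17,19] -> hit [18,19] leaf, test {P1@t=18, P5(miss)}
    N8 x:[27/2,37/2] y:[32/3,18] z:[6,12] -> miss, prune

order=[0, 6, 7, 2, 1, 3, 8]  |boxes|=7  |leaves|=1  hit=P1

== RESULT ==
7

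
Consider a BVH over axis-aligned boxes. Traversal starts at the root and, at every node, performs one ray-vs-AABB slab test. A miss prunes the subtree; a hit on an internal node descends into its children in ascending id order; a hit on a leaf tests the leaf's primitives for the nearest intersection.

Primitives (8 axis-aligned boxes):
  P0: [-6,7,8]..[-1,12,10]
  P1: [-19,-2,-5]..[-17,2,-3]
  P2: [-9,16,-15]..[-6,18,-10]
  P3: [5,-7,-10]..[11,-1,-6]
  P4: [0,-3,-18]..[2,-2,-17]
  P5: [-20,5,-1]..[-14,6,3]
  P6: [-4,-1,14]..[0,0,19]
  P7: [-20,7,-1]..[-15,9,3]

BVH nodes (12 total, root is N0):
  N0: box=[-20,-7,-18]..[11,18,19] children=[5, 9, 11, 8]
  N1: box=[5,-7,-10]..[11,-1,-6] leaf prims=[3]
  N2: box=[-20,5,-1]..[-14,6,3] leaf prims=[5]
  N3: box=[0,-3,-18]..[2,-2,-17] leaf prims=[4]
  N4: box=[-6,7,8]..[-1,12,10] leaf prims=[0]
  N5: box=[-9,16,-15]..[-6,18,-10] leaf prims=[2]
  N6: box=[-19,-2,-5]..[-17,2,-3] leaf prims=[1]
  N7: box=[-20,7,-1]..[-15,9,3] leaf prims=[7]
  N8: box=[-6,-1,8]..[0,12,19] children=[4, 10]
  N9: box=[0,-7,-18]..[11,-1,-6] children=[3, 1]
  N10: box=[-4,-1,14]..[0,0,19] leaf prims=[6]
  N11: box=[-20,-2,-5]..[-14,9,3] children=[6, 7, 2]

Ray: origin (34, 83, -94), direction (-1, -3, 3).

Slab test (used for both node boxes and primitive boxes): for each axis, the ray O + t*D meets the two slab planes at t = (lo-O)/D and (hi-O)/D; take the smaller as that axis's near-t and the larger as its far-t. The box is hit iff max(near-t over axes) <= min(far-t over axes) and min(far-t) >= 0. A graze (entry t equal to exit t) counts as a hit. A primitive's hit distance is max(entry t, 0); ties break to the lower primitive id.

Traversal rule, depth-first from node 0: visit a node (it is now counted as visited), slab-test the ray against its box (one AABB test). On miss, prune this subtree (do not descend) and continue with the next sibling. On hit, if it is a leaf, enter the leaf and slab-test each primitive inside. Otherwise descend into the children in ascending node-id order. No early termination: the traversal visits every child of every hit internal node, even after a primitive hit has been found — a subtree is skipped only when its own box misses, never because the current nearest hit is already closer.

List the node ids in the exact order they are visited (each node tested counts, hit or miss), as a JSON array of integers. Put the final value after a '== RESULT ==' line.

Traverse from the root:
N0 x:[23,54] y:[65/3,30] z:[76/3,113/3] -> hit [76/3,30], descend [5, 8, 9, 11]
  N5 x:[40,43] y:[65/3,67/3] z:[79/3,28] -> miss, prune
  N8 x:[34,40] y:[71/3,28] z:[34,113/3] -> miss, prune
  N9 x:[23,34] y:[28,30] z:[76/3,88/3] -> hit [28,88/3], descend [1, 3]
    N1 x:[23,29] y:[28,30] z:[28,88/3] -> hit [28,29] leaf, test {P3@t=28}
    N3 x:[32,34] y:[85/3,86/3] z:[76/3,77/3] -> miss, prune
  N11 x:[48,54] y:[74/3,85/3] z:[89/3,97/3] -> miss, prune

Visited [0, 5, 8, 9, 1, 3, 11]. Tests: 7 box, 1 leaf. Nearest: P3.

== RESULT ==
[0, 5, 8, 9, 1, 3, 11]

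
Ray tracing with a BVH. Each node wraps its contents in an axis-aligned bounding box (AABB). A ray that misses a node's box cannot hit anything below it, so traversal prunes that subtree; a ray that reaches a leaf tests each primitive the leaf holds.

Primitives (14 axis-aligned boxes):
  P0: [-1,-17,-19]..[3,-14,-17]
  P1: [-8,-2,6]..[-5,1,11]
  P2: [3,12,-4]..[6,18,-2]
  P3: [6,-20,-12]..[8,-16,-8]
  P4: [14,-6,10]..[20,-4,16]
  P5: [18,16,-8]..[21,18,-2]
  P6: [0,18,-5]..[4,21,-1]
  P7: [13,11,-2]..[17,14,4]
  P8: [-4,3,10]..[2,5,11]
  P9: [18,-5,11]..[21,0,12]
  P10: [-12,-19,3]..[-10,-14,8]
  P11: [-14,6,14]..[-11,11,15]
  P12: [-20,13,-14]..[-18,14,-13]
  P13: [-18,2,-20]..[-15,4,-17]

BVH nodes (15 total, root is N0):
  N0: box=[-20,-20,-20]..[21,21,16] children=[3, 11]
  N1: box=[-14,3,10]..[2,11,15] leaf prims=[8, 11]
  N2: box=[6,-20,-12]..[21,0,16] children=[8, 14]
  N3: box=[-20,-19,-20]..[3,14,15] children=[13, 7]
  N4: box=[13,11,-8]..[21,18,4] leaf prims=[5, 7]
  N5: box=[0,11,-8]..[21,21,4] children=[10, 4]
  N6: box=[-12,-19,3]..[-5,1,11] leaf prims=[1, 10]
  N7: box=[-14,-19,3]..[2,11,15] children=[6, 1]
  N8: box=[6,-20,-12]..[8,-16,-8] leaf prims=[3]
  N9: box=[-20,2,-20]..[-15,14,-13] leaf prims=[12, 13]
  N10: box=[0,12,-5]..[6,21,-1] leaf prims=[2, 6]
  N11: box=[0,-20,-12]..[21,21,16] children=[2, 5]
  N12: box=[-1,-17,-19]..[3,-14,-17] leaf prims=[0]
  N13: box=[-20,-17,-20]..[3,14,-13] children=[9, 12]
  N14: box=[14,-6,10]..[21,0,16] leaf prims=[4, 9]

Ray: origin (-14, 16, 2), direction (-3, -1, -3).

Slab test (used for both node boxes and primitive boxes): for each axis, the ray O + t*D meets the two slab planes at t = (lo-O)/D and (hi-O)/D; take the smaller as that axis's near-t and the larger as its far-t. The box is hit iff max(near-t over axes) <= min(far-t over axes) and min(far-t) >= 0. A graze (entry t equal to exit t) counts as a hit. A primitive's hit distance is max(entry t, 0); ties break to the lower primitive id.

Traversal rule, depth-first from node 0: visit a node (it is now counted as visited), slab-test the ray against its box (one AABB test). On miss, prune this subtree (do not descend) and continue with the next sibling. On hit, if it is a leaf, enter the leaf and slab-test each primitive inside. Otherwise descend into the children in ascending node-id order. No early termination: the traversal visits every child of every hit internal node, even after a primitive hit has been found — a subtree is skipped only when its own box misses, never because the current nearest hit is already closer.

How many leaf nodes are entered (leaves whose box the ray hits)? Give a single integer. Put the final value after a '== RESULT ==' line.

Traverse from the root:
N0 x:[-35/3,2] y:[-5,36] z:[-14/3,22/3] -> hit [-14/3,2], descend [3, 11]
  N3 x:[-17/3,2] y:[2,35] z:[-13/3,22/3] -> hit [2,2], descend [7, 13]
    N7 x:[-16/3,0] y:[5,35] z:[-13/3,-1/3] -> miss, prune
    N13 x:[-17/3,2] y:[2,33] z:[5,22/3] -> miss, prune
  N11 x:[-35/3,-14/3] y:[-5,36] z:[-14/3,14/3] -> miss, prune

order=[0, 3, 7, 13, 11]  |boxes|=5  |leaves|=0  hit=miss

== RESULT ==
0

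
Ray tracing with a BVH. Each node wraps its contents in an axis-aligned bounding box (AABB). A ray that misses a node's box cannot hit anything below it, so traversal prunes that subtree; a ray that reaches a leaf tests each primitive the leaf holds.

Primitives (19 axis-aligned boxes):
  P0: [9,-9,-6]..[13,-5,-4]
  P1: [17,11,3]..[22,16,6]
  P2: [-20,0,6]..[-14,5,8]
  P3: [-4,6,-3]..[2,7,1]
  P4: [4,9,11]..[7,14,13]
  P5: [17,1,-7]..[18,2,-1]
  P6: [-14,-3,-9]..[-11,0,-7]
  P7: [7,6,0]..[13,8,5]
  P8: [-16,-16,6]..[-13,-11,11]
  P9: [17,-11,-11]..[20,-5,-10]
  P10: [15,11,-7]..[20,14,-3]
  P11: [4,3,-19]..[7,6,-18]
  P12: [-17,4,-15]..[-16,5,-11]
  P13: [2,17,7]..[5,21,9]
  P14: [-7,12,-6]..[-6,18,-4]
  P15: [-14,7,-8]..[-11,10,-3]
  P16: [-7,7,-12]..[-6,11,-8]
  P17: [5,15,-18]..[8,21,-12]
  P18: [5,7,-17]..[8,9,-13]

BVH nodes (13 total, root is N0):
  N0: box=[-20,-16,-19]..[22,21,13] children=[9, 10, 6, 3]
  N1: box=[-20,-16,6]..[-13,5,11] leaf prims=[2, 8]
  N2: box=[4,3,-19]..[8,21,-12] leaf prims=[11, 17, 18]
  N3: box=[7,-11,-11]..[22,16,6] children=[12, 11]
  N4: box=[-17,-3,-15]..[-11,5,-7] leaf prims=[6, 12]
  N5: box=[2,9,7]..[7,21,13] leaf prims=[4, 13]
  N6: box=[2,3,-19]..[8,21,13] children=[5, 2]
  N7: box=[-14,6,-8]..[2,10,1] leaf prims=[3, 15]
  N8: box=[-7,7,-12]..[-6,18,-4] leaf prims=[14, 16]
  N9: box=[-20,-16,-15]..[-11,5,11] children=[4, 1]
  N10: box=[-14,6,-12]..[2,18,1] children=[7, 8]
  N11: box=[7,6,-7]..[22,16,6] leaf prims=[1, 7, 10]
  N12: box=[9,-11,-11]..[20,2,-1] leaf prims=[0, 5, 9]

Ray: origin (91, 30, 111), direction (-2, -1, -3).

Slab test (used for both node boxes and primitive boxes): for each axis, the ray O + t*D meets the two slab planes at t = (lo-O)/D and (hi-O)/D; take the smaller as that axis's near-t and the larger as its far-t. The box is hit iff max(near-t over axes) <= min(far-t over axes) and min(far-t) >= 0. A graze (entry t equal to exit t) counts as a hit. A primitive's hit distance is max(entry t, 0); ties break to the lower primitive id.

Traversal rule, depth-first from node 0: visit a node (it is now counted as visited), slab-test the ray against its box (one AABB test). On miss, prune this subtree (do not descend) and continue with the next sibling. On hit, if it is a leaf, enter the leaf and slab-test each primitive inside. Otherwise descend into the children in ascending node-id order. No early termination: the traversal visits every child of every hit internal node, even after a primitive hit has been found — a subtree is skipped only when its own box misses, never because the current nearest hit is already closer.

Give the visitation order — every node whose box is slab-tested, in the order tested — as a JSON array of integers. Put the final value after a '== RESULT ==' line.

Traverse from the root:
N0 x:[69/2,111/2] y:[9,46] z:[98/3,130/3] -> hit [69/2,130/3], descend [3, 6, 9, 10]
  N3 x:[69/2,42] y:[14,41] z:[35,122/3] -> hit [35,122/3], descend [11, 12]
    N11 x:[69/2,42] y:[14,24] z:[35,118/3] -> miss, prune
    N12 x:[71/2,41] y:[28,41] z:[112/3,122/3] -> hit [112/3,122/3] leaf, test {P0@t=39, P5(miss), P9(miss)}
  N6 x:[83/2,89/2] y:[9,27] z:[98/3,130/3] -> miss, prune
  N9 x:[51,111/2] y:[25,46] z:[100/3,42] -> miss, prune
  N10 x:[89/2,105/2] y:[12,24] z:[110/3,41] -> miss, prune

7 AABB tests over nodes [0, 3, 11, 12, 6, 9, 10]; 1 leaf entered; closest P0.

== RESULT ==
[0, 3, 11, 12, 6, 9, 10]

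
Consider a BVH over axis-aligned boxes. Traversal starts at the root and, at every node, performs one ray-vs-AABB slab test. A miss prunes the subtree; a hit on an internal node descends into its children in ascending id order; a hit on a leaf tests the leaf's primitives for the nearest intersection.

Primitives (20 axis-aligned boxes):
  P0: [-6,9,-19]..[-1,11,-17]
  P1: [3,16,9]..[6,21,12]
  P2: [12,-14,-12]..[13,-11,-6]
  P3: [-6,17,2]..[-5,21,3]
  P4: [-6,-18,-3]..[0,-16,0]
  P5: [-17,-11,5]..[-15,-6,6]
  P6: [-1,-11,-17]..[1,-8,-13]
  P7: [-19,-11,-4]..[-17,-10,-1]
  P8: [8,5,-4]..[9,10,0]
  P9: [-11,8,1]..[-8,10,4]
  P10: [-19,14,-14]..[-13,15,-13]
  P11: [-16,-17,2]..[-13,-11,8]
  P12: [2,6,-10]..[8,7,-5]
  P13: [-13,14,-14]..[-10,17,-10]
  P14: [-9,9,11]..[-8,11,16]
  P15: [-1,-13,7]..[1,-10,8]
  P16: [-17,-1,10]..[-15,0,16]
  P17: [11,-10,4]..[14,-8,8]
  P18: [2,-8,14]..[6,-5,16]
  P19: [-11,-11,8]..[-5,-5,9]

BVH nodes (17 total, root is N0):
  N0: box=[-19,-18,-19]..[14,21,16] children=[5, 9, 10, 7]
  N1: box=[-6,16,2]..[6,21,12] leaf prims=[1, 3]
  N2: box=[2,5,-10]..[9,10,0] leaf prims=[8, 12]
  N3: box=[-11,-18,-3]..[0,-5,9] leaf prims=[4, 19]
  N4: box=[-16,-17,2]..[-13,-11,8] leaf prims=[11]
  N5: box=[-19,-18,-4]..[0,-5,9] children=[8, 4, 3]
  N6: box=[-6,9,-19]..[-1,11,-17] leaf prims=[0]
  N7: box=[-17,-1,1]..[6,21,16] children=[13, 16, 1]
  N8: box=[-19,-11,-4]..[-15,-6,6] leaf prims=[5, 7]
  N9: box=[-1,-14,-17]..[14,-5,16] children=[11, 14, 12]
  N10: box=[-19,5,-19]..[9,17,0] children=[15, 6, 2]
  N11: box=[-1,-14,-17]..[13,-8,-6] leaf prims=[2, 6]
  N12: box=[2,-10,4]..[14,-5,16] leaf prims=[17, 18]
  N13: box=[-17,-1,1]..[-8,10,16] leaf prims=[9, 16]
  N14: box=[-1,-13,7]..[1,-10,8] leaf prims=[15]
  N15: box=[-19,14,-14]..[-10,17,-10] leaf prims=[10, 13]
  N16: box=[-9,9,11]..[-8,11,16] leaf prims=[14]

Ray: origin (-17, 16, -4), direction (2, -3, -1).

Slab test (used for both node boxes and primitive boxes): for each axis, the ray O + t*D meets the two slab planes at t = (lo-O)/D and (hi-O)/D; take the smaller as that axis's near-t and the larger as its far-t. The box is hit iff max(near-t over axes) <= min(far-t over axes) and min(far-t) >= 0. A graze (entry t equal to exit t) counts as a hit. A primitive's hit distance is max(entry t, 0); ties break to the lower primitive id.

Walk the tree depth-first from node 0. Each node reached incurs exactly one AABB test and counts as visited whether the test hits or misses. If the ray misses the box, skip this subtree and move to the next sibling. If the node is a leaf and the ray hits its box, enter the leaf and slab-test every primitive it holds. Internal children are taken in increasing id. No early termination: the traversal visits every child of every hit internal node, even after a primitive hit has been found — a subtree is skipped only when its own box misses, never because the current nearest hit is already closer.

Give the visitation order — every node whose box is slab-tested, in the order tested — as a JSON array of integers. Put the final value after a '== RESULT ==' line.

Traverse from the root:
N0 x:[-1,31/2] y:[-5/3,34/3] z:[-20,15] -> hit [-1,34/3], descend [5, 7, 9, 10]
  N5 x:[-1,17/2] y:[7,34/3] z:[-13,0] -> miss, prune
  N7 x:[0,23/2] y:[-5/3,17/3] z:[-20,-5] -> miss, prune
  N9 x:[8,31/2] y:[7,10] z:[-20,13] -> hit [8,10], descend [11, 12, 14]
    N11 x:[8,15] y:[8,10] z:[2,13] -> hit [8,10] leaf, test {P2(miss), P6@t=9}
    N12 x:[19/2,31/2] y:[7,26/3] z:[-20,-8] -> miss, prune
    N14 x:[8,9] y:[26/3,29/3] z:[-12,-11] -> miss, prune
  N10 x:[-1,13] y:[-1/3,11/3] z:[-4,15] -> hit [-1/3,11/3], descend [2, 6, 15]
    N2 x:[19/2,13] y:[2,11/3] z:[-4,6] -> miss, prune
    N6 x:[11/2,8] y:[5/3,7/3] z:[13,15] -> miss, prune
    N15 x:[-1,7/2] y:[-1/3,2/3] z:[6,10] -> miss, prune

Visited [0, 5, 7, 9, 11, 12, 14, 10, 2, 6, 15]. Tests: 11 box, 1 leaf. Nearest: P6.

== RESULT ==
[0, 5, 7, 9, 11, 12, 14, 10, 2, 6, 15]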